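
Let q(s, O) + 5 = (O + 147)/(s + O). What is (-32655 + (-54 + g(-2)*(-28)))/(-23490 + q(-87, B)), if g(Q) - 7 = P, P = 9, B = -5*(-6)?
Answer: 629983/446464 ≈ 1.4110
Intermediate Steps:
B = 30
q(s, O) = -5 + (147 + O)/(O + s) (q(s, O) = -5 + (O + 147)/(s + O) = -5 + (147 + O)/(O + s))
g(Q) = 16 (g(Q) = 7 + 9 = 16)
(-32655 + (-54 + g(-2)*(-28)))/(-23490 + q(-87, B)) = (-32655 + (-54 + 16*(-28)))/(-23490 + (147 - 5*(-87) - 4*30)/(30 - 87)) = (-32655 + (-54 - 448))/(-23490 + (147 + 435 - 120)/(-57)) = (-32655 - 502)/(-23490 - 1/57*462) = -33157/(-23490 - 154/19) = -33157/(-446464/19) = -33157*(-19/446464) = 629983/446464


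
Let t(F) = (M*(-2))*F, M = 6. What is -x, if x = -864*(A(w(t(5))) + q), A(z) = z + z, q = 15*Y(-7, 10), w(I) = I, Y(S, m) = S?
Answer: -194400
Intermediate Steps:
t(F) = -12*F (t(F) = (6*(-2))*F = -12*F)
q = -105 (q = 15*(-7) = -105)
A(z) = 2*z
x = 194400 (x = -864*(2*(-12*5) - 105) = -864*(2*(-60) - 105) = -864*(-120 - 105) = -864*(-225) = 194400)
-x = -1*194400 = -194400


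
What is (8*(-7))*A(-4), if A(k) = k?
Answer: 224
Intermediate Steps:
(8*(-7))*A(-4) = (8*(-7))*(-4) = -56*(-4) = 224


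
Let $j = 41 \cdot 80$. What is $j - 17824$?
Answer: $-14544$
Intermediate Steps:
$j = 3280$
$j - 17824 = 3280 - 17824 = -14544$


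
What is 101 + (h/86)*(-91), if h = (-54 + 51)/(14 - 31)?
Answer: 147389/1462 ≈ 100.81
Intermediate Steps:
h = 3/17 (h = -3/(-17) = -3*(-1/17) = 3/17 ≈ 0.17647)
101 + (h/86)*(-91) = 101 + ((3/17)/86)*(-91) = 101 + ((3/17)*(1/86))*(-91) = 101 + (3/1462)*(-91) = 101 - 273/1462 = 147389/1462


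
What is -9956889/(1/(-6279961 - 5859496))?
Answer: 120871225869273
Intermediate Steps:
-9956889/(1/(-6279961 - 5859496)) = -9956889/(1/(-12139457)) = -9956889/(-1/12139457) = -9956889*(-12139457) = 120871225869273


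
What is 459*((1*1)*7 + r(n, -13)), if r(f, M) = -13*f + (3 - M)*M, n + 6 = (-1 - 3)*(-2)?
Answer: -104193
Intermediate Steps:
n = 2 (n = -6 + (-1 - 3)*(-2) = -6 - 4*(-2) = -6 + 8 = 2)
r(f, M) = -13*f + M*(3 - M)
459*((1*1)*7 + r(n, -13)) = 459*((1*1)*7 + (-1*(-13)² - 13*2 + 3*(-13))) = 459*(1*7 + (-1*169 - 26 - 39)) = 459*(7 + (-169 - 26 - 39)) = 459*(7 - 234) = 459*(-227) = -104193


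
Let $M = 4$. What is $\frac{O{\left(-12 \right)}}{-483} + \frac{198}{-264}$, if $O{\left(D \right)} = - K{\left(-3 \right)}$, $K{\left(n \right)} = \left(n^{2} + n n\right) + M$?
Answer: $- \frac{1361}{1932} \approx -0.70445$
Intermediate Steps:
$K{\left(n \right)} = 4 + 2 n^{2}$ ($K{\left(n \right)} = \left(n^{2} + n n\right) + 4 = \left(n^{2} + n^{2}\right) + 4 = 2 n^{2} + 4 = 4 + 2 n^{2}$)
$O{\left(D \right)} = -22$ ($O{\left(D \right)} = - (4 + 2 \left(-3\right)^{2}) = - (4 + 2 \cdot 9) = - (4 + 18) = \left(-1\right) 22 = -22$)
$\frac{O{\left(-12 \right)}}{-483} + \frac{198}{-264} = - \frac{22}{-483} + \frac{198}{-264} = \left(-22\right) \left(- \frac{1}{483}\right) + 198 \left(- \frac{1}{264}\right) = \frac{22}{483} - \frac{3}{4} = - \frac{1361}{1932}$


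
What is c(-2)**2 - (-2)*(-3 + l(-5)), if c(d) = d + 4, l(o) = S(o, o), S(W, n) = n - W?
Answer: -2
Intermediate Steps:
l(o) = 0 (l(o) = o - o = 0)
c(d) = 4 + d
c(-2)**2 - (-2)*(-3 + l(-5)) = (4 - 2)**2 - (-2)*(-3 + 0) = 2**2 - (-2)*(-3) = 4 - 1*6 = 4 - 6 = -2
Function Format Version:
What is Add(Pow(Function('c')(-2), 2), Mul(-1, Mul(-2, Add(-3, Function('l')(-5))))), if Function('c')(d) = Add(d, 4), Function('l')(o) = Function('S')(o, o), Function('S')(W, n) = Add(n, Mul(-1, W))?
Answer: -2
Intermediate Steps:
Function('l')(o) = 0 (Function('l')(o) = Add(o, Mul(-1, o)) = 0)
Function('c')(d) = Add(4, d)
Add(Pow(Function('c')(-2), 2), Mul(-1, Mul(-2, Add(-3, Function('l')(-5))))) = Add(Pow(Add(4, -2), 2), Mul(-1, Mul(-2, Add(-3, 0)))) = Add(Pow(2, 2), Mul(-1, Mul(-2, -3))) = Add(4, Mul(-1, 6)) = Add(4, -6) = -2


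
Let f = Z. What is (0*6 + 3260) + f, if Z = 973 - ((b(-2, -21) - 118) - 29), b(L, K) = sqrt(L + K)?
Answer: 4380 - I*sqrt(23) ≈ 4380.0 - 4.7958*I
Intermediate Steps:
b(L, K) = sqrt(K + L)
Z = 1120 - I*sqrt(23) (Z = 973 - ((sqrt(-21 - 2) - 118) - 29) = 973 - ((sqrt(-23) - 118) - 29) = 973 - ((I*sqrt(23) - 118) - 29) = 973 - ((-118 + I*sqrt(23)) - 29) = 973 - (-147 + I*sqrt(23)) = 973 + (147 - I*sqrt(23)) = 1120 - I*sqrt(23) ≈ 1120.0 - 4.7958*I)
f = 1120 - I*sqrt(23) ≈ 1120.0 - 4.7958*I
(0*6 + 3260) + f = (0*6 + 3260) + (1120 - I*sqrt(23)) = (0 + 3260) + (1120 - I*sqrt(23)) = 3260 + (1120 - I*sqrt(23)) = 4380 - I*sqrt(23)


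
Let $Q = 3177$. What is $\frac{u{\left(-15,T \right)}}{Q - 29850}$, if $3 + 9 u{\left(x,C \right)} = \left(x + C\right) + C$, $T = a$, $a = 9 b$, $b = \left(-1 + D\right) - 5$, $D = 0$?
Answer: $\frac{14}{26673} \approx 0.00052488$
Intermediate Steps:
$b = -6$ ($b = \left(-1 + 0\right) - 5 = -1 - 5 = -6$)
$a = -54$ ($a = 9 \left(-6\right) = -54$)
$T = -54$
$u{\left(x,C \right)} = - \frac{1}{3} + \frac{x}{9} + \frac{2 C}{9}$ ($u{\left(x,C \right)} = - \frac{1}{3} + \frac{\left(x + C\right) + C}{9} = - \frac{1}{3} + \frac{\left(C + x\right) + C}{9} = - \frac{1}{3} + \frac{x + 2 C}{9} = - \frac{1}{3} + \left(\frac{x}{9} + \frac{2 C}{9}\right) = - \frac{1}{3} + \frac{x}{9} + \frac{2 C}{9}$)
$\frac{u{\left(-15,T \right)}}{Q - 29850} = \frac{- \frac{1}{3} + \frac{1}{9} \left(-15\right) + \frac{2}{9} \left(-54\right)}{3177 - 29850} = \frac{- \frac{1}{3} - \frac{5}{3} - 12}{3177 - 29850} = - \frac{14}{-26673} = \left(-14\right) \left(- \frac{1}{26673}\right) = \frac{14}{26673}$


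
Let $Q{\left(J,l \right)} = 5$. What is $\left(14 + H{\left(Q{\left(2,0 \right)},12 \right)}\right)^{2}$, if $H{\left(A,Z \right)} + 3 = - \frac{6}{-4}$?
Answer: $\frac{625}{4} \approx 156.25$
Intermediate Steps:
$H{\left(A,Z \right)} = - \frac{3}{2}$ ($H{\left(A,Z \right)} = -3 - \frac{6}{-4} = -3 - - \frac{3}{2} = -3 + \frac{3}{2} = - \frac{3}{2}$)
$\left(14 + H{\left(Q{\left(2,0 \right)},12 \right)}\right)^{2} = \left(14 - \frac{3}{2}\right)^{2} = \left(\frac{25}{2}\right)^{2} = \frac{625}{4}$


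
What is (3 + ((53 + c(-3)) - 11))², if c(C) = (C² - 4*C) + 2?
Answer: 4624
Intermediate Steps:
c(C) = 2 + C² - 4*C
(3 + ((53 + c(-3)) - 11))² = (3 + ((53 + (2 + (-3)² - 4*(-3))) - 11))² = (3 + ((53 + (2 + 9 + 12)) - 11))² = (3 + ((53 + 23) - 11))² = (3 + (76 - 11))² = (3 + 65)² = 68² = 4624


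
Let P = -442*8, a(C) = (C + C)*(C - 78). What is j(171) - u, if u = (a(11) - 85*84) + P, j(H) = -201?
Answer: 11949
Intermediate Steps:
a(C) = 2*C*(-78 + C) (a(C) = (2*C)*(-78 + C) = 2*C*(-78 + C))
P = -3536
u = -12150 (u = (2*11*(-78 + 11) - 85*84) - 3536 = (2*11*(-67) - 7140) - 3536 = (-1474 - 7140) - 3536 = -8614 - 3536 = -12150)
j(171) - u = -201 - 1*(-12150) = -201 + 12150 = 11949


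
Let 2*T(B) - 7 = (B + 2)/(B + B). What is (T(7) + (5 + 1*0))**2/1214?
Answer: 61009/951776 ≈ 0.064100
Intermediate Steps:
T(B) = 7/2 + (2 + B)/(4*B) (T(B) = 7/2 + ((B + 2)/(B + B))/2 = 7/2 + ((2 + B)/((2*B)))/2 = 7/2 + ((2 + B)*(1/(2*B)))/2 = 7/2 + ((2 + B)/(2*B))/2 = 7/2 + (2 + B)/(4*B))
(T(7) + (5 + 1*0))**2/1214 = ((1/4)*(2 + 15*7)/7 + (5 + 1*0))**2/1214 = ((1/4)*(1/7)*(2 + 105) + (5 + 0))**2*(1/1214) = ((1/4)*(1/7)*107 + 5)**2*(1/1214) = (107/28 + 5)**2*(1/1214) = (247/28)**2*(1/1214) = (61009/784)*(1/1214) = 61009/951776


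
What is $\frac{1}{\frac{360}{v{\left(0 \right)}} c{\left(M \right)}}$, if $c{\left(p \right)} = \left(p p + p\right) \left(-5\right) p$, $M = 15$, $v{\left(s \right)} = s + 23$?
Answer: $- \frac{23}{6480000} \approx -3.5494 \cdot 10^{-6}$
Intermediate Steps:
$v{\left(s \right)} = 23 + s$
$c{\left(p \right)} = p \left(- 5 p - 5 p^{2}\right)$ ($c{\left(p \right)} = \left(p^{2} + p\right) \left(-5\right) p = \left(p + p^{2}\right) \left(-5\right) p = \left(- 5 p - 5 p^{2}\right) p = p \left(- 5 p - 5 p^{2}\right)$)
$\frac{1}{\frac{360}{v{\left(0 \right)}} c{\left(M \right)}} = \frac{1}{\frac{360}{23 + 0} \cdot 5 \cdot 15^{2} \left(-1 - 15\right)} = \frac{1}{\frac{360}{23} \cdot 5 \cdot 225 \left(-1 - 15\right)} = \frac{1}{360 \cdot \frac{1}{23} \cdot 5 \cdot 225 \left(-16\right)} = \frac{1}{\frac{360}{23} \left(-18000\right)} = \frac{1}{- \frac{6480000}{23}} = - \frac{23}{6480000}$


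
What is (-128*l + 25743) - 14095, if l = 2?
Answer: 11392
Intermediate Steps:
(-128*l + 25743) - 14095 = (-128*2 + 25743) - 14095 = (-256 + 25743) - 14095 = 25487 - 14095 = 11392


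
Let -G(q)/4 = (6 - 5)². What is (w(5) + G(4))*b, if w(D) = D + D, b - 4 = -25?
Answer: -126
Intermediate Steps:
b = -21 (b = 4 - 25 = -21)
w(D) = 2*D
G(q) = -4 (G(q) = -4*(6 - 5)² = -4*1² = -4*1 = -4)
(w(5) + G(4))*b = (2*5 - 4)*(-21) = (10 - 4)*(-21) = 6*(-21) = -126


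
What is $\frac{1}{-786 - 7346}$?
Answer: $- \frac{1}{8132} \approx -0.00012297$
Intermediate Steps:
$\frac{1}{-786 - 7346} = \frac{1}{-8132} = - \frac{1}{8132}$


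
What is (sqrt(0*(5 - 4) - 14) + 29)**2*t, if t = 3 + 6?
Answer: 7443 + 522*I*sqrt(14) ≈ 7443.0 + 1953.1*I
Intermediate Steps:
t = 9
(sqrt(0*(5 - 4) - 14) + 29)**2*t = (sqrt(0*(5 - 4) - 14) + 29)**2*9 = (sqrt(0*1 - 14) + 29)**2*9 = (sqrt(0 - 14) + 29)**2*9 = (sqrt(-14) + 29)**2*9 = (I*sqrt(14) + 29)**2*9 = (29 + I*sqrt(14))**2*9 = 9*(29 + I*sqrt(14))**2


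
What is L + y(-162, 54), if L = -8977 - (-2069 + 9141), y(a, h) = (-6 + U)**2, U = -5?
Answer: -15928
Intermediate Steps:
y(a, h) = 121 (y(a, h) = (-6 - 5)**2 = (-11)**2 = 121)
L = -16049 (L = -8977 - 1*7072 = -8977 - 7072 = -16049)
L + y(-162, 54) = -16049 + 121 = -15928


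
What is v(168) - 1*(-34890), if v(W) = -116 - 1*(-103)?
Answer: 34877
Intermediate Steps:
v(W) = -13 (v(W) = -116 + 103 = -13)
v(168) - 1*(-34890) = -13 - 1*(-34890) = -13 + 34890 = 34877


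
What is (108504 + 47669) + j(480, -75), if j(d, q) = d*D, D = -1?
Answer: 155693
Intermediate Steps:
j(d, q) = -d (j(d, q) = d*(-1) = -d)
(108504 + 47669) + j(480, -75) = (108504 + 47669) - 1*480 = 156173 - 480 = 155693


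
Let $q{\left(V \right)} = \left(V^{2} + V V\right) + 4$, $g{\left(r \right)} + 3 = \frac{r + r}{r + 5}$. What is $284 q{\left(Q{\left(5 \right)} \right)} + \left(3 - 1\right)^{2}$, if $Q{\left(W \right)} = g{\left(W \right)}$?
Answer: $3412$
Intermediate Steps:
$g{\left(r \right)} = -3 + \frac{2 r}{5 + r}$ ($g{\left(r \right)} = -3 + \frac{r + r}{r + 5} = -3 + \frac{2 r}{5 + r}$)
$Q{\left(W \right)} = \frac{-15 - W}{5 + W}$
$q{\left(V \right)} = 4 + 2 V^{2}$ ($q{\left(V \right)} = \left(V^{2} + V^{2}\right) + 4 = 2 V^{2} + 4 = 4 + 2 V^{2}$)
$284 q{\left(Q{\left(5 \right)} \right)} + \left(3 - 1\right)^{2} = 284 \left(4 + 2 \left(\frac{-15 - 5}{5 + 5}\right)^{2}\right) + \left(3 - 1\right)^{2} = 284 \left(4 + 2 \left(\frac{-15 - 5}{10}\right)^{2}\right) + 2^{2} = 284 \left(4 + 2 \left(\frac{1}{10} \left(-20\right)\right)^{2}\right) + 4 = 284 \left(4 + 2 \left(-2\right)^{2}\right) + 4 = 284 \left(4 + 2 \cdot 4\right) + 4 = 284 \left(4 + 8\right) + 4 = 284 \cdot 12 + 4 = 3408 + 4 = 3412$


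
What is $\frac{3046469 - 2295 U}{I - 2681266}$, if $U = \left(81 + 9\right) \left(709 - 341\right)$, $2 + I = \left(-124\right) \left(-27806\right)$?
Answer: $- \frac{72963931}{766676} \approx -95.169$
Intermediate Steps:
$I = 3447942$ ($I = -2 - -3447944 = -2 + 3447944 = 3447942$)
$U = 33120$ ($U = 90 \cdot 368 = 33120$)
$\frac{3046469 - 2295 U}{I - 2681266} = \frac{3046469 - 76010400}{3447942 - 2681266} = \frac{3046469 - 76010400}{766676} = \left(-72963931\right) \frac{1}{766676} = - \frac{72963931}{766676}$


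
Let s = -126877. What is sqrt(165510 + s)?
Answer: sqrt(38633) ≈ 196.55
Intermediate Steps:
sqrt(165510 + s) = sqrt(165510 - 126877) = sqrt(38633)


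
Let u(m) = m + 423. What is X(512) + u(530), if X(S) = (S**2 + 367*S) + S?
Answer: 451513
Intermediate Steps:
X(S) = S**2 + 368*S
u(m) = 423 + m
X(512) + u(530) = 512*(368 + 512) + (423 + 530) = 512*880 + 953 = 450560 + 953 = 451513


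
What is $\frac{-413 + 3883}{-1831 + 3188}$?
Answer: $\frac{3470}{1357} \approx 2.5571$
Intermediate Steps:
$\frac{-413 + 3883}{-1831 + 3188} = \frac{3470}{1357}$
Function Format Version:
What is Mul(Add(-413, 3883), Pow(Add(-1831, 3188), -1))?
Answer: Rational(3470, 1357) ≈ 2.5571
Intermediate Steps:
Mul(Add(-413, 3883), Pow(Add(-1831, 3188), -1)) = Mul(3470, Pow(1357, -1)) = Mul(3470, Rational(1, 1357)) = Rational(3470, 1357)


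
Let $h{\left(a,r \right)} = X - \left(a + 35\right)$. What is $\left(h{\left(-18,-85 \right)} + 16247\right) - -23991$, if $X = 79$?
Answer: $40300$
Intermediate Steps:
$h{\left(a,r \right)} = 44 - a$ ($h{\left(a,r \right)} = 79 - \left(a + 35\right) = 79 - \left(35 + a\right) = 44 - a$)
$\left(h{\left(-18,-85 \right)} + 16247\right) - -23991 = \left(\left(44 - -18\right) + 16247\right) - -23991 = \left(\left(44 + 18\right) + 16247\right) + 23991 = \left(62 + 16247\right) + 23991 = 16309 + 23991 = 40300$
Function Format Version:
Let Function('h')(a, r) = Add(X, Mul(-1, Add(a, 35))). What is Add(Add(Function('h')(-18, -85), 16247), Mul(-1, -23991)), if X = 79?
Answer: 40300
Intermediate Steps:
Function('h')(a, r) = Add(44, Mul(-1, a)) (Function('h')(a, r) = Add(79, Mul(-1, Add(a, 35))) = Add(79, Mul(-1, Add(35, a))) = Add(79, Add(-35, Mul(-1, a))) = Add(44, Mul(-1, a)))
Add(Add(Function('h')(-18, -85), 16247), Mul(-1, -23991)) = Add(Add(Add(44, Mul(-1, -18)), 16247), Mul(-1, -23991)) = Add(Add(Add(44, 18), 16247), 23991) = Add(Add(62, 16247), 23991) = Add(16309, 23991) = 40300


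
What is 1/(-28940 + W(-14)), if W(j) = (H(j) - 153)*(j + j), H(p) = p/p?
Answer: -1/24684 ≈ -4.0512e-5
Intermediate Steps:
H(p) = 1
W(j) = -304*j (W(j) = (1 - 153)*(j + j) = -304*j)
1/(-28940 + W(-14)) = 1/(-28940 - 304*(-14)) = 1/(-28940 + 4256) = 1/(-24684) = -1/24684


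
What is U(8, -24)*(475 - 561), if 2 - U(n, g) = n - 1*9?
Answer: -258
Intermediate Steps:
U(n, g) = 11 - n (U(n, g) = 2 - (n - 1*9) = 2 - (n - 9) = 2 - (-9 + n) = 2 + (9 - n) = 11 - n)
U(8, -24)*(475 - 561) = (11 - 1*8)*(475 - 561) = (11 - 8)*(-86) = 3*(-86) = -258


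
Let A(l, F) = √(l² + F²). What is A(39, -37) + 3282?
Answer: 3282 + 17*√10 ≈ 3335.8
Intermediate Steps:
A(l, F) = √(F² + l²)
A(39, -37) + 3282 = √((-37)² + 39²) + 3282 = √(1369 + 1521) + 3282 = √2890 + 3282 = 17*√10 + 3282 = 3282 + 17*√10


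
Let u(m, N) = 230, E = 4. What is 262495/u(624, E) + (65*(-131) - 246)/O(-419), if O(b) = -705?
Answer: 37414801/32430 ≈ 1153.7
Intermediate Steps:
262495/u(624, E) + (65*(-131) - 246)/O(-419) = 262495/230 + (65*(-131) - 246)/(-705) = 262495*(1/230) + (-8515 - 246)*(-1/705) = 52499/46 - 8761*(-1/705) = 52499/46 + 8761/705 = 37414801/32430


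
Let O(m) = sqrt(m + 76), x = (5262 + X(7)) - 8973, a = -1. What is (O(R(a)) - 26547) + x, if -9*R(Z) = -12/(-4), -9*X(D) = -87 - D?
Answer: -272228/9 + sqrt(681)/3 ≈ -30239.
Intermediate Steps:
X(D) = 29/3 + D/9 (X(D) = -(-87 - D)/9 = 29/3 + D/9)
x = -33305/9 (x = (5262 + (29/3 + (1/9)*7)) - 8973 = (5262 + (29/3 + 7/9)) - 8973 = (5262 + 94/9) - 8973 = 47452/9 - 8973 = -33305/9 ≈ -3700.6)
R(Z) = -1/3 (R(Z) = -(-4)/(3*(-4)) = -(-4)*(-1)/(3*4) = -1/9*3 = -1/3)
O(m) = sqrt(76 + m)
(O(R(a)) - 26547) + x = (sqrt(76 - 1/3) - 26547) - 33305/9 = (sqrt(227/3) - 26547) - 33305/9 = (sqrt(681)/3 - 26547) - 33305/9 = (-26547 + sqrt(681)/3) - 33305/9 = -272228/9 + sqrt(681)/3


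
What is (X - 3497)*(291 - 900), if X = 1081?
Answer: 1471344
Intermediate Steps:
(X - 3497)*(291 - 900) = (1081 - 3497)*(291 - 900) = -2416*(-609) = 1471344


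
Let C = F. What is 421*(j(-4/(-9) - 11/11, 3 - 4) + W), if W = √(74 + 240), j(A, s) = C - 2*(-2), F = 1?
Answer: 2105 + 421*√314 ≈ 9565.1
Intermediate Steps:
C = 1
j(A, s) = 5 (j(A, s) = 1 - 2*(-2) = 1 + 4 = 5)
W = √314 ≈ 17.720
421*(j(-4/(-9) - 11/11, 3 - 4) + W) = 421*(5 + √314) = 2105 + 421*√314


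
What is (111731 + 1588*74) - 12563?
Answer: 216680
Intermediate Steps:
(111731 + 1588*74) - 12563 = (111731 + 117512) - 12563 = 229243 - 12563 = 216680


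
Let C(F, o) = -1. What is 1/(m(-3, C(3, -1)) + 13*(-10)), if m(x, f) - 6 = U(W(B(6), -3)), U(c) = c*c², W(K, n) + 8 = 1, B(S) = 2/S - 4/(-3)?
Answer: -1/467 ≈ -0.0021413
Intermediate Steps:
B(S) = 4/3 + 2/S (B(S) = 2/S - 4*(-⅓) = 2/S + 4/3 = 4/3 + 2/S)
W(K, n) = -7 (W(K, n) = -8 + 1 = -7)
U(c) = c³
m(x, f) = -337 (m(x, f) = 6 + (-7)³ = 6 - 343 = -337)
1/(m(-3, C(3, -1)) + 13*(-10)) = 1/(-337 + 13*(-10)) = 1/(-337 - 130) = 1/(-467) = -1/467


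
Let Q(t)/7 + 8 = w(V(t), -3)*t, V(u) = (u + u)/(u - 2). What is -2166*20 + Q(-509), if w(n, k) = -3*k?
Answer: -75443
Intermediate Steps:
V(u) = 2*u/(-2 + u) (V(u) = (2*u)/(-2 + u) = 2*u/(-2 + u))
Q(t) = -56 + 63*t (Q(t) = -56 + 7*((-3*(-3))*t) = -56 + 7*(9*t) = -56 + 63*t)
-2166*20 + Q(-509) = -2166*20 + (-56 + 63*(-509)) = -43320 + (-56 - 32067) = -43320 - 32123 = -75443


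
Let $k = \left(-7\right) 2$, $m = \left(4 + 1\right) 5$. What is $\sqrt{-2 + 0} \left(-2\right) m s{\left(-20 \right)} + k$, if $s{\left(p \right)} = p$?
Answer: $-14 + 1000 i \sqrt{2} \approx -14.0 + 1414.2 i$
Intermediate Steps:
$m = 25$ ($m = 5 \cdot 5 = 25$)
$k = -14$
$\sqrt{-2 + 0} \left(-2\right) m s{\left(-20 \right)} + k = \sqrt{-2 + 0} \left(-2\right) 25 \left(-20\right) - 14 = \sqrt{-2} \left(-2\right) 25 \left(-20\right) - 14 = i \sqrt{2} \left(-2\right) 25 \left(-20\right) - 14 = - 2 i \sqrt{2} \cdot 25 \left(-20\right) - 14 = - 50 i \sqrt{2} \left(-20\right) - 14 = 1000 i \sqrt{2} - 14 = -14 + 1000 i \sqrt{2}$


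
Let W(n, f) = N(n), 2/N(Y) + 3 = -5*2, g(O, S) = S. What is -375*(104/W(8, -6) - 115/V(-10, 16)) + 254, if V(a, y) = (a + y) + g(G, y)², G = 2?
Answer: 66526673/262 ≈ 2.5392e+5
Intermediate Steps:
N(Y) = -2/13 (N(Y) = 2/(-3 - 5*2) = 2/(-3 - 10) = 2/(-13) = 2*(-1/13) = -2/13)
W(n, f) = -2/13
V(a, y) = a + y + y² (V(a, y) = (a + y) + y² = a + y + y²)
-375*(104/W(8, -6) - 115/V(-10, 16)) + 254 = -375*(104/(-2/13) - 115/(-10 + 16 + 16²)) + 254 = -375*(104*(-13/2) - 115/(-10 + 16 + 256)) + 254 = -375*(-676 - 115/262) + 254 = -375*(-177227/262) + 254 = 66460125/262 + 254 = 66526673/262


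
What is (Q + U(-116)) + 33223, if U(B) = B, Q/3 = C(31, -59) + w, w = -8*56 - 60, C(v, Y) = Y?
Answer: 31406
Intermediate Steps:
w = -508 (w = -448 - 60 = -508)
Q = -1701 (Q = 3*(-59 - 508) = 3*(-567) = -1701)
(Q + U(-116)) + 33223 = (-1701 - 116) + 33223 = -1817 + 33223 = 31406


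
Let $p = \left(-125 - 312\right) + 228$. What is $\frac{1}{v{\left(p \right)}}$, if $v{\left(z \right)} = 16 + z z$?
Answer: $\frac{1}{43697} \approx 2.2885 \cdot 10^{-5}$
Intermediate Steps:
$p = -209$ ($p = -437 + 228 = -209$)
$v{\left(z \right)} = 16 + z^{2}$
$\frac{1}{v{\left(p \right)}} = \frac{1}{16 + \left(-209\right)^{2}} = \frac{1}{16 + 43681} = \frac{1}{43697}$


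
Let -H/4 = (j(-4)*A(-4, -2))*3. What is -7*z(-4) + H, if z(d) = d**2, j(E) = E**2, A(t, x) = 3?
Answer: -688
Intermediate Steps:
H = -576 (H = -4*(-4)**2*3*3 = -4*16*3*3 = -192*3 = -4*144 = -576)
-7*z(-4) + H = -7*(-4)**2 - 576 = -7*16 - 576 = -112 - 576 = -688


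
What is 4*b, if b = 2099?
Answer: 8396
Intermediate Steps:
4*b = 4*2099 = 8396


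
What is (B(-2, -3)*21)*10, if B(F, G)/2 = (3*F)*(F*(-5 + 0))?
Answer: -25200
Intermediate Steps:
B(F, G) = -30*F**2 (B(F, G) = 2*((3*F)*(F*(-5 + 0))) = 2*((3*F)*(F*(-5))) = 2*((3*F)*(-5*F)) = 2*(-15*F**2) = -30*F**2)
(B(-2, -3)*21)*10 = (-30*(-2)**2*21)*10 = (-30*4*21)*10 = -120*21*10 = -2520*10 = -25200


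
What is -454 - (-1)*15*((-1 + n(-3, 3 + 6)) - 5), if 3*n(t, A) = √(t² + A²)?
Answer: -544 + 15*√10 ≈ -496.57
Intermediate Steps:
n(t, A) = √(A² + t²)/3 (n(t, A) = √(t² + A²)/3 = √(A² + t²)/3)
-454 - (-1)*15*((-1 + n(-3, 3 + 6)) - 5) = -454 - (-1)*15*((-1 + √((3 + 6)² + (-3)²)/3) - 5) = -454 - (-1)*15*((-1 + √(9² + 9)/3) - 5) = -454 - (-1)*15*((-1 + √(81 + 9)/3) - 5) = -454 - (-1)*15*((-1 + √90/3) - 5) = -454 - (-1)*15*((-1 + (3*√10)/3) - 5) = -454 - (-1)*15*((-1 + √10) - 5) = -454 - (-1)*15*(-6 + √10) = -454 - (-1)*(-90 + 15*√10) = -454 - (90 - 15*√10) = -454 + (-90 + 15*√10) = -544 + 15*√10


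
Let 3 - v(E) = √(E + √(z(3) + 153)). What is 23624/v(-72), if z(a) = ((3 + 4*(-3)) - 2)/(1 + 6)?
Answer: 23624/(3 - I*√(72 - 2*√1855/7)) ≈ 1031.7 + 2657.0*I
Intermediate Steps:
z(a) = -11/7 (z(a) = ((3 - 12) - 2)/7 = (-9 - 2)*(⅐) = -11*⅐ = -11/7)
v(E) = 3 - √(E + 2*√1855/7) (v(E) = 3 - √(E + √(-11/7 + 153)) = 3 - √(E + √(1060/7)) = 3 - √(E + 2*√1855/7))
23624/v(-72) = 23624/(3 - √(14*√1855 + 49*(-72))/7) = 23624/(3 - √(14*√1855 - 3528)/7) = 23624/(3 - √(-3528 + 14*√1855)/7)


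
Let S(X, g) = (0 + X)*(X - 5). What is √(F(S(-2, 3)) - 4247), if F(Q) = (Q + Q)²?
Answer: I*√3463 ≈ 58.847*I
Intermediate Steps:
S(X, g) = X*(-5 + X)
F(Q) = 4*Q² (F(Q) = (2*Q)² = 4*Q²)
√(F(S(-2, 3)) - 4247) = √(4*(-2*(-5 - 2))² - 4247) = √(4*(-2*(-7))² - 4247) = √(4*14² - 4247) = √(4*196 - 4247) = √(784 - 4247) = √(-3463) = I*√3463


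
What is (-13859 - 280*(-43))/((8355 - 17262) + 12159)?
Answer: -1819/3252 ≈ -0.55935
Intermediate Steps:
(-13859 - 280*(-43))/((8355 - 17262) + 12159) = (-13859 + 12040)/(-8907 + 12159) = -1819/3252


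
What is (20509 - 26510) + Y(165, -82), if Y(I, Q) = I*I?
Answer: 21224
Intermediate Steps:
Y(I, Q) = I²
(20509 - 26510) + Y(165, -82) = (20509 - 26510) + 165² = -6001 + 27225 = 21224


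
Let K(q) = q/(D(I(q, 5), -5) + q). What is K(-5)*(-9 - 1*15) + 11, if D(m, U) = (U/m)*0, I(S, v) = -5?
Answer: -13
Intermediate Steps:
D(m, U) = 0
K(q) = 1 (K(q) = q/(0 + q) = q/q = 1)
K(-5)*(-9 - 1*15) + 11 = 1*(-9 - 1*15) + 11 = 1*(-9 - 15) + 11 = 1*(-24) + 11 = -24 + 11 = -13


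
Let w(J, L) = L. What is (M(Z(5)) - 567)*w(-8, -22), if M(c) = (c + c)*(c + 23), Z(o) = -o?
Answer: 16434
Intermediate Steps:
M(c) = 2*c*(23 + c) (M(c) = (2*c)*(23 + c) = 2*c*(23 + c))
(M(Z(5)) - 567)*w(-8, -22) = (2*(-1*5)*(23 - 1*5) - 567)*(-22) = (2*(-5)*(23 - 5) - 567)*(-22) = (2*(-5)*18 - 567)*(-22) = (-180 - 567)*(-22) = -747*(-22) = 16434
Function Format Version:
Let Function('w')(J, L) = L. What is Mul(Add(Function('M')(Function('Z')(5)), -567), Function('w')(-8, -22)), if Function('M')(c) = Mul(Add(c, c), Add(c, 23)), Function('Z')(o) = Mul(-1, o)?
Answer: 16434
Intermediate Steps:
Function('M')(c) = Mul(2, c, Add(23, c)) (Function('M')(c) = Mul(Mul(2, c), Add(23, c)) = Mul(2, c, Add(23, c)))
Mul(Add(Function('M')(Function('Z')(5)), -567), Function('w')(-8, -22)) = Mul(Add(Mul(2, Mul(-1, 5), Add(23, Mul(-1, 5))), -567), -22) = Mul(Add(Mul(2, -5, Add(23, -5)), -567), -22) = Mul(Add(Mul(2, -5, 18), -567), -22) = Mul(Add(-180, -567), -22) = Mul(-747, -22) = 16434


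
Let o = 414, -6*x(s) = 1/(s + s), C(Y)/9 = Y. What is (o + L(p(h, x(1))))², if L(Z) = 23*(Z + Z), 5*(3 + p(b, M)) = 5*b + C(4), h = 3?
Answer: 13883076/25 ≈ 5.5532e+5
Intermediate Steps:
C(Y) = 9*Y
x(s) = -1/(12*s) (x(s) = -1/(6*(s + s)) = -1/(2*s)/6 = -1/(12*s))
p(b, M) = 21/5 + b (p(b, M) = -3 + (5*b + 9*4)/5 = -3 + (5*b + 36)/5 = -3 + (36 + 5*b)/5 = -3 + (36/5 + b) = 21/5 + b)
L(Z) = 46*Z (L(Z) = 23*(2*Z) = 46*Z)
(o + L(p(h, x(1))))² = (414 + 46*(21/5 + 3))² = (414 + 46*(36/5))² = (414 + 1656/5)² = (3726/5)² = 13883076/25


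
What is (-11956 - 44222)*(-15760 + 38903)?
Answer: -1300127454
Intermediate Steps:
(-11956 - 44222)*(-15760 + 38903) = -56178*23143 = -1300127454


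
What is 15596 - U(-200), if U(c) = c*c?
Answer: -24404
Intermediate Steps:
U(c) = c²
15596 - U(-200) = 15596 - 1*(-200)² = 15596 - 1*40000 = 15596 - 40000 = -24404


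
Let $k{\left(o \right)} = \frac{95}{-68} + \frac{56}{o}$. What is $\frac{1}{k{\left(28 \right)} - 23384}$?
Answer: $- \frac{68}{1590071} \approx -4.2765 \cdot 10^{-5}$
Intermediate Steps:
$k{\left(o \right)} = - \frac{95}{68} + \frac{56}{o}$ ($k{\left(o \right)} = 95 \left(- \frac{1}{68}\right) + \frac{56}{o} = - \frac{95}{68} + \frac{56}{o}$)
$\frac{1}{k{\left(28 \right)} - 23384} = \frac{1}{\left(- \frac{95}{68} + \frac{56}{28}\right) - 23384} = \frac{1}{\left(- \frac{95}{68} + 56 \cdot \frac{1}{28}\right) - 23384} = \frac{1}{\left(- \frac{95}{68} + 2\right) - 23384} = \frac{1}{\frac{41}{68} - 23384} = \frac{1}{- \frac{1590071}{68}} = - \frac{68}{1590071}$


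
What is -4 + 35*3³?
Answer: 941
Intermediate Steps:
-4 + 35*3³ = -4 + 35*27 = -4 + 945 = 941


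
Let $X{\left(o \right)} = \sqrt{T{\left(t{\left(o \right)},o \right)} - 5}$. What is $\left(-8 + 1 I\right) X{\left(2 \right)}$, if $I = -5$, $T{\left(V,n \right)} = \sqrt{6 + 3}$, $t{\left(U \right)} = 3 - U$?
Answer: $- 13 i \sqrt{2} \approx - 18.385 i$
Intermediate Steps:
$T{\left(V,n \right)} = 3$ ($T{\left(V,n \right)} = \sqrt{9} = 3$)
$X{\left(o \right)} = i \sqrt{2}$ ($X{\left(o \right)} = \sqrt{3 - 5} = \sqrt{-2} = i \sqrt{2}$)
$\left(-8 + 1 I\right) X{\left(2 \right)} = \left(-8 + 1 \left(-5\right)\right) i \sqrt{2} = \left(-8 - 5\right) i \sqrt{2} = - 13 i \sqrt{2}$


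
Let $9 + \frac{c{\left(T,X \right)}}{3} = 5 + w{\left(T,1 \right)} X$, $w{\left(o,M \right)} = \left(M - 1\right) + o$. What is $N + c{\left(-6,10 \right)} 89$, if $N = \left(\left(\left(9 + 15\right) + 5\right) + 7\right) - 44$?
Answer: $-17096$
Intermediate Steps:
$w{\left(o,M \right)} = -1 + M + o$ ($w{\left(o,M \right)} = \left(-1 + M\right) + o = -1 + M + o$)
$c{\left(T,X \right)} = -12 + 3 T X$ ($c{\left(T,X \right)} = -27 + 3 \left(5 + \left(-1 + 1 + T\right) X\right) = -27 + 3 \left(5 + T X\right) = -27 + \left(15 + 3 T X\right) = -12 + 3 T X$)
$N = -8$ ($N = \left(\left(24 + 5\right) + 7\right) - 44 = \left(29 + 7\right) - 44 = 36 - 44 = -8$)
$N + c{\left(-6,10 \right)} 89 = -8 + \left(-12 + 3 \left(-6\right) 10\right) 89 = -8 + \left(-12 - 180\right) 89 = -8 - 17088 = -17096$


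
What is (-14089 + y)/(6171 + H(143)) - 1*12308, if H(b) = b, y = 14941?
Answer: -38855930/3157 ≈ -12308.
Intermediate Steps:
(-14089 + y)/(6171 + H(143)) - 1*12308 = (-14089 + 14941)/(6171 + 143) - 1*12308 = 852/6314 - 12308 = 852*(1/6314) - 12308 = 426/3157 - 12308 = -38855930/3157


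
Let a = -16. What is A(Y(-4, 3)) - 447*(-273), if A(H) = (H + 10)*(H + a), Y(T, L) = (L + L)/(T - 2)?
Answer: 121878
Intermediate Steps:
Y(T, L) = 2*L/(-2 + T) (Y(T, L) = (2*L)/(-2 + T) = 2*L/(-2 + T))
A(H) = (-16 + H)*(10 + H) (A(H) = (H + 10)*(H - 16) = (10 + H)*(-16 + H) = (-16 + H)*(10 + H))
A(Y(-4, 3)) - 447*(-273) = (-160 + (2*3/(-2 - 4))² - 12*3/(-2 - 4)) - 447*(-273) = (-160 + (2*3/(-6))² - 12*3/(-6)) + 122031 = (-160 + (2*3*(-⅙))² - 12*3*(-1)/6) + 122031 = (-160 + (-1)² - 6*(-1)) + 122031 = (-160 + 1 + 6) + 122031 = -153 + 122031 = 121878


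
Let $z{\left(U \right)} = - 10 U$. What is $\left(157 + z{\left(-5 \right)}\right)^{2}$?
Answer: $42849$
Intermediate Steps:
$\left(157 + z{\left(-5 \right)}\right)^{2} = \left(157 - -50\right)^{2} = \left(157 + 50\right)^{2} = 207^{2} = 42849$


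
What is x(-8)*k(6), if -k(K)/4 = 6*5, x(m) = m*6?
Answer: 5760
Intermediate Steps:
x(m) = 6*m
k(K) = -120 (k(K) = -24*5 = -4*30 = -120)
x(-8)*k(6) = (6*(-8))*(-120) = -48*(-120) = 5760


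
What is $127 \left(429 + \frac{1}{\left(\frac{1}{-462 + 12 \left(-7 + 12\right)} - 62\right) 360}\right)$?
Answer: $\frac{81479317991}{1495500} \approx 54483.0$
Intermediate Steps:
$127 \left(429 + \frac{1}{\left(\frac{1}{-462 + 12 \left(-7 + 12\right)} - 62\right) 360}\right) = 127 \left(429 + \frac{1}{\frac{1}{-462 + 12 \cdot 5} - 62} \cdot \frac{1}{360}\right) = 127 \left(429 + \frac{1}{\frac{1}{-462 + 60} - 62} \cdot \frac{1}{360}\right) = 127 \left(429 + \frac{1}{\frac{1}{-402} - 62} \cdot \frac{1}{360}\right) = 127 \left(429 + \frac{1}{- \frac{1}{402} - 62} \cdot \frac{1}{360}\right) = 127 \left(429 + \frac{1}{- \frac{24925}{402}} \cdot \frac{1}{360}\right) = 127 \left(429 - \frac{67}{1495500}\right) = 127 \cdot \frac{641569433}{1495500} = \frac{81479317991}{1495500}$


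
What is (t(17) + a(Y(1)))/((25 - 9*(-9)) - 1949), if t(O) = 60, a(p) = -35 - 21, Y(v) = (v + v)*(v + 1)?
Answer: -4/1843 ≈ -0.0021704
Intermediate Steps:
Y(v) = 2*v*(1 + v) (Y(v) = (2*v)*(1 + v) = 2*v*(1 + v))
a(p) = -56
(t(17) + a(Y(1)))/((25 - 9*(-9)) - 1949) = (60 - 56)/((25 - 9*(-9)) - 1949) = 4/((25 + 81) - 1949) = 4/(106 - 1949) = 4/(-1843) = 4*(-1/1843) = -4/1843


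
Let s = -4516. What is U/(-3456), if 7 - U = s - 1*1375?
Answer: -983/576 ≈ -1.7066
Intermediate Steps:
U = 5898 (U = 7 - (-4516 - 1*1375) = 7 - (-4516 - 1375) = 7 - 1*(-5891) = 7 + 5891 = 5898)
U/(-3456) = 5898/(-3456) = 5898*(-1/3456) = -983/576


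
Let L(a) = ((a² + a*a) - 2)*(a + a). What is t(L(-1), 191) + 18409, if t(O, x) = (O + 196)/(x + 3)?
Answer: 1785771/97 ≈ 18410.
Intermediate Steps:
L(a) = 2*a*(-2 + 2*a²) (L(a) = ((a² + a²) - 2)*(2*a) = (2*a² - 2)*(2*a) = (-2 + 2*a²)*(2*a) = 2*a*(-2 + 2*a²))
t(O, x) = (196 + O)/(3 + x)
t(L(-1), 191) + 18409 = (196 + 4*(-1)*(-1 + (-1)²))/(3 + 191) + 18409 = (196 + 4*(-1)*(-1 + 1))/194 + 18409 = (196 + 4*(-1)*0)/194 + 18409 = (196 + 0)/194 + 18409 = (1/194)*196 + 18409 = 98/97 + 18409 = 1785771/97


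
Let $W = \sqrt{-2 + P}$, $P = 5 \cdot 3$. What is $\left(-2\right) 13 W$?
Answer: $- 26 \sqrt{13} \approx -93.744$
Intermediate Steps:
$P = 15$
$W = \sqrt{13}$ ($W = \sqrt{-2 + 15} = \sqrt{13} \approx 3.6056$)
$\left(-2\right) 13 W = \left(-2\right) 13 \sqrt{13} = - 26 \sqrt{13}$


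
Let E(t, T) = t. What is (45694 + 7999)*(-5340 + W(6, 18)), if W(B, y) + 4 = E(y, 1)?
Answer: -285968918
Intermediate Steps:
W(B, y) = -4 + y
(45694 + 7999)*(-5340 + W(6, 18)) = (45694 + 7999)*(-5340 + (-4 + 18)) = 53693*(-5340 + 14) = 53693*(-5326) = -285968918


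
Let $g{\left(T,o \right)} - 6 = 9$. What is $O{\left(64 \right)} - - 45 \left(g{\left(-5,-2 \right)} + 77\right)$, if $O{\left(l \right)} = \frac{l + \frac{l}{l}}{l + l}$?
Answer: $\frac{529985}{128} \approx 4140.5$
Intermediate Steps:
$g{\left(T,o \right)} = 15$ ($g{\left(T,o \right)} = 6 + 9 = 15$)
$O{\left(l \right)} = \frac{1 + l}{2 l}$ ($O{\left(l \right)} = \frac{l + 1}{2 l} = \left(1 + l\right) \frac{1}{2 l} = \frac{1 + l}{2 l}$)
$O{\left(64 \right)} - - 45 \left(g{\left(-5,-2 \right)} + 77\right) = \frac{1 + 64}{2 \cdot 64} - - 45 \left(15 + 77\right) = \frac{1}{2} \cdot \frac{1}{64} \cdot 65 - \left(-45\right) 92 = \frac{65}{128} - -4140 = \frac{65}{128} + 4140 = \frac{529985}{128}$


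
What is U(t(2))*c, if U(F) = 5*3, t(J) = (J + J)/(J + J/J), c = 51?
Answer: 765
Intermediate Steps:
t(J) = 2*J/(1 + J) (t(J) = (2*J)/(J + 1) = (2*J)/(1 + J) = 2*J/(1 + J))
U(F) = 15
U(t(2))*c = 15*51 = 765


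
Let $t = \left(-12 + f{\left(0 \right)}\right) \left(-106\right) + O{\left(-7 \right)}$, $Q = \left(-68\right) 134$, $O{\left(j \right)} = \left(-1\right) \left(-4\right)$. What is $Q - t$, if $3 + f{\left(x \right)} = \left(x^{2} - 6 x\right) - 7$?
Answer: $-11448$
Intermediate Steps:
$f{\left(x \right)} = -10 + x^{2} - 6 x$ ($f{\left(x \right)} = -3 - \left(7 - x^{2} + 6 x\right) = -10 + x^{2} - 6 x$)
$O{\left(j \right)} = 4$
$Q = -9112$
$t = 2336$ ($t = \left(-12 - \left(10 - 0^{2}\right)\right) \left(-106\right) + 4 = \left(-12 + \left(-10 + 0 + 0\right)\right) \left(-106\right) + 4 = \left(-12 - 10\right) \left(-106\right) + 4 = \left(-22\right) \left(-106\right) + 4 = 2332 + 4 = 2336$)
$Q - t = -9112 - 2336 = -11448$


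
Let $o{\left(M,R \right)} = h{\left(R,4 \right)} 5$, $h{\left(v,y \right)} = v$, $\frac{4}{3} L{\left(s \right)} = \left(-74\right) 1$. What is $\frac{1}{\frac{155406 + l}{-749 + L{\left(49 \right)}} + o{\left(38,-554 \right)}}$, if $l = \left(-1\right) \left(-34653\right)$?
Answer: $- \frac{1609}{4837048} \approx -0.00033264$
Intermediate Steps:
$L{\left(s \right)} = - \frac{111}{2}$ ($L{\left(s \right)} = \frac{3 \left(\left(-74\right) 1\right)}{4} = \frac{3}{4} \left(-74\right) = - \frac{111}{2}$)
$l = 34653$
$o{\left(M,R \right)} = 5 R$ ($o{\left(M,R \right)} = R 5 = 5 R$)
$\frac{1}{\frac{155406 + l}{-749 + L{\left(49 \right)}} + o{\left(38,-554 \right)}} = \frac{1}{\frac{155406 + 34653}{-749 - \frac{111}{2}} + 5 \left(-554\right)} = \frac{1}{\frac{190059}{- \frac{1609}{2}} - 2770} = \frac{1}{190059 \left(- \frac{2}{1609}\right) - 2770} = \frac{1}{- \frac{380118}{1609} - 2770} = \frac{1}{- \frac{4837048}{1609}} = - \frac{1609}{4837048}$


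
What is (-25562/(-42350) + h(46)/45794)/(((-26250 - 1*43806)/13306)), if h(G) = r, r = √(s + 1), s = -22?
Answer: -85031993/741717900 - 6653*I*√21/1604072232 ≈ -0.11464 - 1.9007e-5*I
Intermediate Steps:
r = I*√21 (r = √(-22 + 1) = √(-21) = I*√21 ≈ 4.5826*I)
h(G) = I*√21
(-25562/(-42350) + h(46)/45794)/(((-26250 - 1*43806)/13306)) = (-25562/(-42350) + (I*√21)/45794)/(((-26250 - 1*43806)/13306)) = (-25562*(-1/42350) + (I*√21)*(1/45794))/(((-26250 - 43806)*(1/13306))) = (12781/21175 + I*√21/45794)/((-70056*1/13306)) = (12781/21175 + I*√21/45794)/(-35028/6653) = (12781/21175 + I*√21/45794)*(-6653/35028) = -85031993/741717900 - 6653*I*√21/1604072232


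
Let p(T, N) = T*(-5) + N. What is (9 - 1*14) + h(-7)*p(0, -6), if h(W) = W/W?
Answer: -11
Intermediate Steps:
p(T, N) = N - 5*T (p(T, N) = -5*T + N = N - 5*T)
h(W) = 1
(9 - 1*14) + h(-7)*p(0, -6) = (9 - 1*14) + 1*(-6 - 5*0) = (9 - 14) + 1*(-6 + 0) = -5 + 1*(-6) = -5 - 6 = -11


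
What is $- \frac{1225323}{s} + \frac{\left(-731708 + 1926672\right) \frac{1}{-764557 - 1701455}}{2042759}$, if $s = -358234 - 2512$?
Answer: $\frac{1543131306214928185}{454311626460345642} \approx 3.3966$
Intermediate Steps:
$s = -360746$ ($s = -358234 - 2512 = -360746$)
$- \frac{1225323}{s} + \frac{\left(-731708 + 1926672\right) \frac{1}{-764557 - 1701455}}{2042759} = - \frac{1225323}{-360746} + \frac{\left(-731708 + 1926672\right) \frac{1}{-764557 - 1701455}}{2042759} = \left(-1225323\right) \left(- \frac{1}{360746}\right) + \frac{1194964}{-2466012} \cdot \frac{1}{2042759} = \frac{1225323}{360746} + 1194964 \left(- \frac{1}{2466012}\right) \frac{1}{2042759} = \frac{1225323}{360746} - \frac{298741}{1259367051777} = \frac{1543131306214928185}{454311626460345642}$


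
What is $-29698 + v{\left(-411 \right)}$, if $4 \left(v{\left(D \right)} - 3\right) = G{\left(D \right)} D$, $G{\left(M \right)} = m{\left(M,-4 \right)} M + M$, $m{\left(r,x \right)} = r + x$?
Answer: $- \frac{35026037}{2} \approx -1.7513 \cdot 10^{7}$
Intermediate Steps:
$G{\left(M \right)} = M + M \left(-4 + M\right)$ ($G{\left(M \right)} = \left(M - 4\right) M + M = \left(-4 + M\right) M + M = M \left(-4 + M\right) + M = M + M \left(-4 + M\right)$)
$v{\left(D \right)} = 3 + \frac{D^{2} \left(-3 + D\right)}{4}$ ($v{\left(D \right)} = 3 + \frac{D \left(-3 + D\right) D}{4} = 3 + \frac{D^{2} \left(-3 + D\right)}{4}$)
$-29698 + v{\left(-411 \right)} = -29698 + \left(3 + \frac{\left(-411\right)^{2} \left(-3 - 411\right)}{4}\right) = -29698 + \left(3 + \frac{1}{4} \cdot 168921 \left(-414\right)\right) = -29698 + \left(3 - \frac{34966647}{2}\right) = -29698 - \frac{34966641}{2} = - \frac{35026037}{2}$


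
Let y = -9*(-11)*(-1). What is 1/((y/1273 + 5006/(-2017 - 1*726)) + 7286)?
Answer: 3491839/25434894759 ≈ 0.00013729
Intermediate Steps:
y = -99 (y = 99*(-1) = -99)
1/((y/1273 + 5006/(-2017 - 1*726)) + 7286) = 1/((-99/1273 + 5006/(-2017 - 1*726)) + 7286) = 1/((-99*1/1273 + 5006/(-2017 - 726)) + 7286) = 1/((-99/1273 + 5006/(-2743)) + 7286) = 1/((-99/1273 + 5006*(-1/2743)) + 7286) = 1/((-99/1273 - 5006/2743) + 7286) = 1/(-6644195/3491839 + 7286) = 1/(25434894759/3491839) = 3491839/25434894759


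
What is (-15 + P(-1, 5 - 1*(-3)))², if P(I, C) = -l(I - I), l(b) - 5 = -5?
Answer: 225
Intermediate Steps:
l(b) = 0 (l(b) = 5 - 5 = 0)
P(I, C) = 0 (P(I, C) = -1*0 = 0)
(-15 + P(-1, 5 - 1*(-3)))² = (-15 + 0)² = (-15)² = 225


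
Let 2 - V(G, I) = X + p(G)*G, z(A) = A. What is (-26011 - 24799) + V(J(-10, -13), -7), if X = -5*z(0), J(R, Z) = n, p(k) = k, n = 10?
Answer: -50908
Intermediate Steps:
J(R, Z) = 10
X = 0 (X = -5*0 = 0)
V(G, I) = 2 - G**2 (V(G, I) = 2 - (0 + G*G) = 2 - (0 + G**2) = 2 - G**2)
(-26011 - 24799) + V(J(-10, -13), -7) = (-26011 - 24799) + (2 - 1*10**2) = -50810 + (2 - 1*100) = -50810 + (2 - 100) = -50810 - 98 = -50908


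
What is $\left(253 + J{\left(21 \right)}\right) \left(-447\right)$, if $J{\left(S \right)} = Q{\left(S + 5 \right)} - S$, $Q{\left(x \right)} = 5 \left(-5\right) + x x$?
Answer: $-394701$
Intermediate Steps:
$Q{\left(x \right)} = -25 + x^{2}$
$J{\left(S \right)} = -25 + \left(5 + S\right)^{2} - S$ ($J{\left(S \right)} = \left(-25 + \left(S + 5\right)^{2}\right) - S = \left(-25 + \left(5 + S\right)^{2}\right) - S = -25 + \left(5 + S\right)^{2} - S$)
$\left(253 + J{\left(21 \right)}\right) \left(-447\right) = \left(253 + 21 \left(9 + 21\right)\right) \left(-447\right) = \left(253 + 21 \cdot 30\right) \left(-447\right) = \left(253 + 630\right) \left(-447\right) = 883 \left(-447\right) = -394701$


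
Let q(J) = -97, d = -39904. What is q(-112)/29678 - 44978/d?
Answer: 7738293/6885296 ≈ 1.1239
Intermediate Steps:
q(-112)/29678 - 44978/d = -97/29678 - 44978/(-39904) = -97*1/29678 - 44978*(-1/39904) = -97/29678 + 523/464 = 7738293/6885296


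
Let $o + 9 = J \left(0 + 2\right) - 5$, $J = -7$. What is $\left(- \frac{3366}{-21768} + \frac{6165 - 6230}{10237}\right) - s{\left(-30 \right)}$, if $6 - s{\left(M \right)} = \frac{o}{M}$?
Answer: $- \frac{2740020481}{557097540} \approx -4.9184$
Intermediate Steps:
$o = -28$ ($o = -9 - \left(5 + 7 \left(0 + 2\right)\right) = -9 - 19 = -28$)
$s{\left(M \right)} = 6 + \frac{28}{M}$ ($s{\left(M \right)} = 6 - - \frac{28}{M} = 6 + \frac{28}{M}$)
$\left(- \frac{3366}{-21768} + \frac{6165 - 6230}{10237}\right) - s{\left(-30 \right)} = \left(- \frac{3366}{-21768} + \frac{6165 - 6230}{10237}\right) - \left(6 + \frac{28}{-30}\right) = \left(\left(-3366\right) \left(- \frac{1}{21768}\right) + \left(6165 - 6230\right) \frac{1}{10237}\right) - \left(6 + 28 \left(- \frac{1}{30}\right)\right) = \left(\frac{561}{3628} - \frac{65}{10237}\right) - \left(6 - \frac{14}{15}\right) = \left(\frac{561}{3628} - \frac{65}{10237}\right) - \frac{76}{15} = \frac{5507137}{37139836} - \frac{76}{15} = - \frac{2740020481}{557097540}$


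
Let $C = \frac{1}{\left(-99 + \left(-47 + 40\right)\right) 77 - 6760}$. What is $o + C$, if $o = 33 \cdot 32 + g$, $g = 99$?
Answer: $\frac{17234909}{14922} \approx 1155.0$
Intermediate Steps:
$C = - \frac{1}{14922}$ ($C = \frac{1}{\left(-99 - 7\right) 77 - 6760} = \frac{1}{\left(-106\right) 77 - 6760} = \frac{1}{-8162 - 6760} = \frac{1}{-14922} = - \frac{1}{14922} \approx -6.7015 \cdot 10^{-5}$)
$o = 1155$ ($o = 33 \cdot 32 + 99 = 1056 + 99 = 1155$)
$o + C = 1155 - \frac{1}{14922} = \frac{17234909}{14922}$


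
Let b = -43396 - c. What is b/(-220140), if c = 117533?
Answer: 17881/24460 ≈ 0.73103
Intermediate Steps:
b = -160929 (b = -43396 - 1*117533 = -43396 - 117533 = -160929)
b/(-220140) = -160929/(-220140) = -160929*(-1/220140) = 17881/24460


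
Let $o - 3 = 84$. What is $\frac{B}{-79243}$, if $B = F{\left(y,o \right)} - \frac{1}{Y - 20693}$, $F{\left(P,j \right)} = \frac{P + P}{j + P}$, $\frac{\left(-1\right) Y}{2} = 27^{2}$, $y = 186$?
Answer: $- \frac{2746815}{159733364063} \approx -1.7196 \cdot 10^{-5}$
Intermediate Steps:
$o = 87$ ($o = 3 + 84 = 87$)
$Y = -1458$ ($Y = - 2 \cdot 27^{2} = \left(-2\right) 729 = -1458$)
$F{\left(P,j \right)} = \frac{2 P}{P + j}$
$B = \frac{2746815}{2015741}$ ($B = 2 \cdot 186 \frac{1}{186 + 87} - \frac{1}{-1458 - 20693} = 2 \cdot 186 \cdot \frac{1}{273} - \frac{1}{-22151} = 2 \cdot 186 \cdot \frac{1}{273} - - \frac{1}{22151} = \frac{124}{91} + \frac{1}{22151} = \frac{2746815}{2015741} \approx 1.3627$)
$\frac{B}{-79243} = \frac{2746815}{2015741 \left(-79243\right)} = \frac{2746815}{2015741} \left(- \frac{1}{79243}\right) = - \frac{2746815}{159733364063}$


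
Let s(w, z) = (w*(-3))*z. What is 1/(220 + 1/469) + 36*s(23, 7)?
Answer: -1794110759/103181 ≈ -17388.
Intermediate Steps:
s(w, z) = -3*w*z (s(w, z) = (-3*w)*z = -3*w*z)
1/(220 + 1/469) + 36*s(23, 7) = 1/(220 + 1/469) + 36*(-3*23*7) = 1/(220 + 1/469) + 36*(-483) = 1/(103181/469) - 17388 = 469/103181 - 17388 = -1794110759/103181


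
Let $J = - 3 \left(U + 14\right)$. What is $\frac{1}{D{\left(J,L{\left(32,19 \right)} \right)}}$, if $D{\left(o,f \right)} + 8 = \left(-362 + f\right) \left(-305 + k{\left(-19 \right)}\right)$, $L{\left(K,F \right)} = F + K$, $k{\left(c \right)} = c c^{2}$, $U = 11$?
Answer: $\frac{1}{2227996} \approx 4.4883 \cdot 10^{-7}$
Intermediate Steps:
$k{\left(c \right)} = c^{3}$
$J = -75$ ($J = - 3 \left(11 + 14\right) = \left(-3\right) 25 = -75$)
$D{\left(o,f \right)} = 2593360 - 7164 f$ ($D{\left(o,f \right)} = -8 + \left(-362 + f\right) \left(-305 + \left(-19\right)^{3}\right) = -8 + \left(-362 + f\right) \left(-305 - 6859\right) = -8 + \left(-362 + f\right) \left(-7164\right) = -8 - \left(-2593368 + 7164 f\right) = 2593360 - 7164 f$)
$\frac{1}{D{\left(J,L{\left(32,19 \right)} \right)}} = \frac{1}{2593360 - 7164 \left(19 + 32\right)} = \frac{1}{2593360 - 365364} = \frac{1}{2227996}$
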